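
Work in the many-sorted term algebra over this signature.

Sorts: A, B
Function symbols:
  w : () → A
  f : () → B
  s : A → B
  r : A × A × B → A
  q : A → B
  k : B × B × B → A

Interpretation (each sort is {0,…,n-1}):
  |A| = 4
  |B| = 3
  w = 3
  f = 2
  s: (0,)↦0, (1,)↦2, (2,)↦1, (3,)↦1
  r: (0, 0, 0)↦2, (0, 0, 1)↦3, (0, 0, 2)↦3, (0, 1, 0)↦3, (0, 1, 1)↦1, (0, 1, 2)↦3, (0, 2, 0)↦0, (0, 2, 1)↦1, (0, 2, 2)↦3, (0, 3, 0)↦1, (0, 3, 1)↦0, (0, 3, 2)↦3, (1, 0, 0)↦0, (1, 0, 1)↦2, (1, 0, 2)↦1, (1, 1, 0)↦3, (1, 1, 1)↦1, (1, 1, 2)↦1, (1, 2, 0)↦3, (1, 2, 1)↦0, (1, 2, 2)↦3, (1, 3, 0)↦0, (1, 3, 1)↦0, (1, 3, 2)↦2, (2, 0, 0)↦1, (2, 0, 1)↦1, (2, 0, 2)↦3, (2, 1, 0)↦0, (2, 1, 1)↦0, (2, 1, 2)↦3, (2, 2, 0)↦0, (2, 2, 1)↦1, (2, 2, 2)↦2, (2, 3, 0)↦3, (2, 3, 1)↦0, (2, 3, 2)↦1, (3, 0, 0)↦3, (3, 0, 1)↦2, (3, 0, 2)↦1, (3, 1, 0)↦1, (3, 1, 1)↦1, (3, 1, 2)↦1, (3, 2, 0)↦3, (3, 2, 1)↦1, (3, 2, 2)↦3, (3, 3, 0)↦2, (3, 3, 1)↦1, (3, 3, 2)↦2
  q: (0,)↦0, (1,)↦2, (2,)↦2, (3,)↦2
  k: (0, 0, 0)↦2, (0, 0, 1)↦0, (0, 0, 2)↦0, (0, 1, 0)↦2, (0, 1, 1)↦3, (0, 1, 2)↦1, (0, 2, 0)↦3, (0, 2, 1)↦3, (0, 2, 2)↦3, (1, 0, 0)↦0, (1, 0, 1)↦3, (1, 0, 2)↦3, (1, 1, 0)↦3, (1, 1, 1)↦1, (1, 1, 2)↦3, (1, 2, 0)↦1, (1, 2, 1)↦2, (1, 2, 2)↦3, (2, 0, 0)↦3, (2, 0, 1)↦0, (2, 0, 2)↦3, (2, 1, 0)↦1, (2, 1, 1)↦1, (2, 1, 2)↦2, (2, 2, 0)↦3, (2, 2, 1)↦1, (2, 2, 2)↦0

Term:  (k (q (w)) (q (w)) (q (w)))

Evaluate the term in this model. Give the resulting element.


  w = 3
  (q (w)) = q(3,) = 2
  w = 3
  (q (w)) = q(3,) = 2
  w = 3
  (q (w)) = q(3,) = 2
  (k (q (w)) (q (w)) (q (w))) = k(2, 2, 2) = 0

value = 0


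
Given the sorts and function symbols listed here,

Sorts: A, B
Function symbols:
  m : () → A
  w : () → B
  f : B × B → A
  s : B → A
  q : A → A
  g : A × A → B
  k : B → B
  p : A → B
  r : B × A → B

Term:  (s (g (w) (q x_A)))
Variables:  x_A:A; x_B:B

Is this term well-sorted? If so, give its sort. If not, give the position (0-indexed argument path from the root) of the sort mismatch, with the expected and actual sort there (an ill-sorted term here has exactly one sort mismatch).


ill-sorted at position [0, 0]: expected A, got B

    (w) : B
      x_A : A
    (q x_A) : A
  (g (w) (q x_A)) : ✗ arg 0 at [0, 0] has sort B, expected A


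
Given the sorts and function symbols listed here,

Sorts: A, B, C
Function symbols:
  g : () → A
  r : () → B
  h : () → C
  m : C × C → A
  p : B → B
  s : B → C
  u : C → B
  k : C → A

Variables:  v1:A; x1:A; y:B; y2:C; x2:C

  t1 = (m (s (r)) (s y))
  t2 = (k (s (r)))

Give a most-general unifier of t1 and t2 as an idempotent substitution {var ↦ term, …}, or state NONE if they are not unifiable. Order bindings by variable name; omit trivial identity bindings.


head clash or occurs-check failure — not unifiable

NONE (not unifiable)


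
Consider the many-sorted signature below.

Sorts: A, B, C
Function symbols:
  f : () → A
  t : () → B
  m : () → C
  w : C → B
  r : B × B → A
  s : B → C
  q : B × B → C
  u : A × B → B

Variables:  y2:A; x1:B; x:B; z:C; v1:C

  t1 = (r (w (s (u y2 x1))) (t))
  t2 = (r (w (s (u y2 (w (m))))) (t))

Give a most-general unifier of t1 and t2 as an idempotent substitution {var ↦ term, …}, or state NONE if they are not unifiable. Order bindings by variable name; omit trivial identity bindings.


{x1 ↦ (w (m))}


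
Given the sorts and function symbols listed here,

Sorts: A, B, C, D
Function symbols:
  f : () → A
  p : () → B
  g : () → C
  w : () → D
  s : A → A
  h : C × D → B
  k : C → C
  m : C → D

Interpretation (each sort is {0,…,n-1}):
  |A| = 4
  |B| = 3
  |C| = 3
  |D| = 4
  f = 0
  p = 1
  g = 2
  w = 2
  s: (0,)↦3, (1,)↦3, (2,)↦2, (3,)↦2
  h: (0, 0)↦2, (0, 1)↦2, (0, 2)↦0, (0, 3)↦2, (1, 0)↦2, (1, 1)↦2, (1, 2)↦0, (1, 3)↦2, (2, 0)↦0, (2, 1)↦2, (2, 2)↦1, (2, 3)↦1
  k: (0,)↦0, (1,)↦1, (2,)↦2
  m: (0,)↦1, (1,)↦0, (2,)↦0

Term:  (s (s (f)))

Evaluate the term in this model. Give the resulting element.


  f = 0
  (s (f)) = s(0,) = 3
  (s (s (f))) = s(3,) = 2

value = 2


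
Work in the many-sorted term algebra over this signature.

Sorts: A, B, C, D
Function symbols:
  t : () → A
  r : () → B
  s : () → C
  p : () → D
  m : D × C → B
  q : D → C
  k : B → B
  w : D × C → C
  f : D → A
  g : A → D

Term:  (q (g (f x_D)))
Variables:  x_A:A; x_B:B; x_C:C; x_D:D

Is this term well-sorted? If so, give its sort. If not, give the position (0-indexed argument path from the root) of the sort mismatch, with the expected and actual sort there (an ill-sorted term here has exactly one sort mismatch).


well-sorted; sort = C

      x_D : D
    (f x_D) : A
  (g (f x_D)) : D
(q (g (f x_D))) : C


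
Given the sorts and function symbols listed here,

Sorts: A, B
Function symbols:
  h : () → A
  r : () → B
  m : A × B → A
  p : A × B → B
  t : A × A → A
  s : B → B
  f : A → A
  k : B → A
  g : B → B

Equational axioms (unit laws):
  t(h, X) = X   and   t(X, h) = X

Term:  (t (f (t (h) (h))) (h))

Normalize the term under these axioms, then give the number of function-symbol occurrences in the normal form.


1. (t (f (t (h) (h))) (h))  →  (f (t (h) (h)))
2. (f (t (h) (h)))  →  (f (h))
normal form: (f (h))

size = 2


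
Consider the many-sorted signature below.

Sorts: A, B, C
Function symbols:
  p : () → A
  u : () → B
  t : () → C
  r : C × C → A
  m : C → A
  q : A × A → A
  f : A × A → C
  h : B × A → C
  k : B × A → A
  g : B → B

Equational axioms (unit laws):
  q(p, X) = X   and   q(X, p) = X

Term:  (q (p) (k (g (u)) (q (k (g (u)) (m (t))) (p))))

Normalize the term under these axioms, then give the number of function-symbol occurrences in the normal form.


size = 8

1. (q (p) (k (g (u)) (q (k (g (u)) (m (t))) (p))))  →  (k (g (u)) (q (k (g (u)) (m (t))) (p)))
2. (k (g (u)) (q (k (g (u)) (m (t))) (p)))  →  (k (g (u)) (k (g (u)) (m (t))))
normal form: (k (g (u)) (k (g (u)) (m (t))))


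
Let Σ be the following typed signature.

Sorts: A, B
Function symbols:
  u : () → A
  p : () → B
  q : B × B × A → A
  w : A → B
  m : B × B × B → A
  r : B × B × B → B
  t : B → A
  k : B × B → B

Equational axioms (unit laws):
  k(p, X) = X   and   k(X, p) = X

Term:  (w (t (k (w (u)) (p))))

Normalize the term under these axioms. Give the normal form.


1. (w (t (k (w (u)) (p))))  →  (w (t (w (u))))

normal form = (w (t (w (u))))


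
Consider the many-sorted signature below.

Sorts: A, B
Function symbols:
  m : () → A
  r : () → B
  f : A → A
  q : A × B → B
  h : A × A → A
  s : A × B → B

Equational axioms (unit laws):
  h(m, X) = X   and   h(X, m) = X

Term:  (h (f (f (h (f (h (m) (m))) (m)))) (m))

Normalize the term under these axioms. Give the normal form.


normal form = (f (f (f (m))))

1. (h (f (f (h (f (h (m) (m))) (m)))) (m))  →  (f (f (h (f (h (m) (m))) (m))))
2. (f (f (h (f (h (m) (m))) (m))))  →  (f (f (f (h (m) (m)))))
3. (f (f (f (h (m) (m)))))  →  (f (f (f (m))))


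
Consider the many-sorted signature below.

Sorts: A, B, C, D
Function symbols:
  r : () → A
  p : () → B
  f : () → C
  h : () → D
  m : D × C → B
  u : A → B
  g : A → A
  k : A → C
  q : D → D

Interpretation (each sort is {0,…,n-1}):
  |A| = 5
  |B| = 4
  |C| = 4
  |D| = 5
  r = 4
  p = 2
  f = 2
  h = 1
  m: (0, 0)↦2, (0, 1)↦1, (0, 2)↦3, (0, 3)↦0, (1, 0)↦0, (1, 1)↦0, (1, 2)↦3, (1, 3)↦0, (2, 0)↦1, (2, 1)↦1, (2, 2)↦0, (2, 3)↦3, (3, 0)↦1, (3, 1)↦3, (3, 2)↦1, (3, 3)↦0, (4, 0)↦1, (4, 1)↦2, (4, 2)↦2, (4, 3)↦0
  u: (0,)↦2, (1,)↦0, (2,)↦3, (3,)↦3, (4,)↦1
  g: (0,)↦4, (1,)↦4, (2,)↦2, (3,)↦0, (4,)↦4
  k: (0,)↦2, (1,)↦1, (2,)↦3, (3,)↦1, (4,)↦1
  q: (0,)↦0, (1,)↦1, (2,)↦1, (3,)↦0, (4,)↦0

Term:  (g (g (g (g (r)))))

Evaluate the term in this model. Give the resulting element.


value = 4

  r = 4
  (g (r)) = g(4,) = 4
  (g (g (r))) = g(4,) = 4
  (g (g (g (r)))) = g(4,) = 4
  (g (g (g (g (r))))) = g(4,) = 4


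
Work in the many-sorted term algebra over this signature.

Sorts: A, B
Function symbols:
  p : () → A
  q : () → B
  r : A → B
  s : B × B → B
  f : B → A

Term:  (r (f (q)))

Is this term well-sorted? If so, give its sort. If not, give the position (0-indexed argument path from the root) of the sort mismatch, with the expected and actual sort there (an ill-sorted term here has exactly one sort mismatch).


    (q) : B
  (f (q)) : A
(r (f (q))) : B

well-sorted; sort = B


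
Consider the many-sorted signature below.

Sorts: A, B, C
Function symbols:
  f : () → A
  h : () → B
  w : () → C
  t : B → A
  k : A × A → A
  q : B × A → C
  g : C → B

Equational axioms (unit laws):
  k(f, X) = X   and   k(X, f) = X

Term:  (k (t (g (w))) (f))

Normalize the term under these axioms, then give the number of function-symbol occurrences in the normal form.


size = 3

1. (k (t (g (w))) (f))  →  (t (g (w)))
normal form: (t (g (w)))


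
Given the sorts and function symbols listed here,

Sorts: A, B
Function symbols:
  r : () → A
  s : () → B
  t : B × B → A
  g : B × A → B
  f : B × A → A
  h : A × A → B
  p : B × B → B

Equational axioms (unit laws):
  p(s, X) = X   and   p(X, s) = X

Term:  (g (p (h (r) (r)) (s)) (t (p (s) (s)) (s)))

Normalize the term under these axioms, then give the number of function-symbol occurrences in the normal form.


size = 7

1. (g (p (h (r) (r)) (s)) (t (p (s) (s)) (s)))  →  (g (h (r) (r)) (t (p (s) (s)) (s)))
2. (g (h (r) (r)) (t (p (s) (s)) (s)))  →  (g (h (r) (r)) (t (s) (s)))
normal form: (g (h (r) (r)) (t (s) (s)))


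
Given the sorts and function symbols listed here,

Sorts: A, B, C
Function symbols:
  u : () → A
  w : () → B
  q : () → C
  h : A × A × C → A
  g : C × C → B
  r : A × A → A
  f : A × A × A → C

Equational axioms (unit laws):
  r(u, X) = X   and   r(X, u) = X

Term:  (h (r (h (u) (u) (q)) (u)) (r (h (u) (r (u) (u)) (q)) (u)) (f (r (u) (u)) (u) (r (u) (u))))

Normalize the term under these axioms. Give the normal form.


normal form = (h (h (u) (u) (q)) (h (u) (u) (q)) (f (u) (u) (u)))

1. (h (r (h (u) (u) (q)) (u)) (r (h (u) (r (u) (u)) (q)) (u)) (f (r (u) (u)) (u) (r (u) (u))))  →  (h (h (u) (u) (q)) (r (h (u) (r (u) (u)) (q)) (u)) (f (r (u) (u)) (u) (r (u) (u))))
2. (h (h (u) (u) (q)) (r (h (u) (r (u) (u)) (q)) (u)) (f (r (u) (u)) (u) (r (u) (u))))  →  (h (h (u) (u) (q)) (h (u) (r (u) (u)) (q)) (f (r (u) (u)) (u) (r (u) (u))))
3. (h (h (u) (u) (q)) (h (u) (r (u) (u)) (q)) (f (r (u) (u)) (u) (r (u) (u))))  →  (h (h (u) (u) (q)) (h (u) (u) (q)) (f (r (u) (u)) (u) (r (u) (u))))
4. (h (h (u) (u) (q)) (h (u) (u) (q)) (f (r (u) (u)) (u) (r (u) (u))))  →  (h (h (u) (u) (q)) (h (u) (u) (q)) (f (u) (u) (r (u) (u))))
5. (h (h (u) (u) (q)) (h (u) (u) (q)) (f (u) (u) (r (u) (u))))  →  (h (h (u) (u) (q)) (h (u) (u) (q)) (f (u) (u) (u)))


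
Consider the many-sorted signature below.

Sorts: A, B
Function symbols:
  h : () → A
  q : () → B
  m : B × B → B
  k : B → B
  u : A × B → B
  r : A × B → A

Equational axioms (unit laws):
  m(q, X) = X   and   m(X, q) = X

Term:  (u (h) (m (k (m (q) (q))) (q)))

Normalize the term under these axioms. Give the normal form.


normal form = (u (h) (k (q)))

1. (u (h) (m (k (m (q) (q))) (q)))  →  (u (h) (k (m (q) (q))))
2. (u (h) (k (m (q) (q))))  →  (u (h) (k (q)))


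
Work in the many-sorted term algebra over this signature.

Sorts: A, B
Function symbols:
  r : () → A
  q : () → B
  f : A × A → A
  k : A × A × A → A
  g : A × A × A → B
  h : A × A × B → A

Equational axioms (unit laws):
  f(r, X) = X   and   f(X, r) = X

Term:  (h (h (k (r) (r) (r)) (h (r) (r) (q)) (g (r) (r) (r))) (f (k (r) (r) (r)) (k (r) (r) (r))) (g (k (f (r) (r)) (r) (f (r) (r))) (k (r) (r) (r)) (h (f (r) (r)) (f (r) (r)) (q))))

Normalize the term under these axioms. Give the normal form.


1. (h (h (k (r) (r) (r)) (h (r) (r) (q)) (g (r) (r) (r))) (f (k (r) (r) (r)) (k (r) (r) (r))) (g (k (f (r) (r)) (r) (f (r) (r))) (k (r) (r) (r)) (h (f (r) (r)) (f (r) (r)) (q))))  →  (h (h (k (r) (r) (r)) (h (r) (r) (q)) (g (r) (r) (r))) (f (k (r) (r) (r)) (k (r) (r) (r))) (g (k (r) (r) (f (r) (r))) (k (r) (r) (r)) (h (f (r) (r)) (f (r) (r)) (q))))
2. (h (h (k (r) (r) (r)) (h (r) (r) (q)) (g (r) (r) (r))) (f (k (r) (r) (r)) (k (r) (r) (r))) (g (k (r) (r) (f (r) (r))) (k (r) (r) (r)) (h (f (r) (r)) (f (r) (r)) (q))))  →  (h (h (k (r) (r) (r)) (h (r) (r) (q)) (g (r) (r) (r))) (f (k (r) (r) (r)) (k (r) (r) (r))) (g (k (r) (r) (r)) (k (r) (r) (r)) (h (f (r) (r)) (f (r) (r)) (q))))
3. (h (h (k (r) (r) (r)) (h (r) (r) (q)) (g (r) (r) (r))) (f (k (r) (r) (r)) (k (r) (r) (r))) (g (k (r) (r) (r)) (k (r) (r) (r)) (h (f (r) (r)) (f (r) (r)) (q))))  →  (h (h (k (r) (r) (r)) (h (r) (r) (q)) (g (r) (r) (r))) (f (k (r) (r) (r)) (k (r) (r) (r))) (g (k (r) (r) (r)) (k (r) (r) (r)) (h (r) (f (r) (r)) (q))))
4. (h (h (k (r) (r) (r)) (h (r) (r) (q)) (g (r) (r) (r))) (f (k (r) (r) (r)) (k (r) (r) (r))) (g (k (r) (r) (r)) (k (r) (r) (r)) (h (r) (f (r) (r)) (q))))  →  (h (h (k (r) (r) (r)) (h (r) (r) (q)) (g (r) (r) (r))) (f (k (r) (r) (r)) (k (r) (r) (r))) (g (k (r) (r) (r)) (k (r) (r) (r)) (h (r) (r) (q))))

normal form = (h (h (k (r) (r) (r)) (h (r) (r) (q)) (g (r) (r) (r))) (f (k (r) (r) (r)) (k (r) (r) (r))) (g (k (r) (r) (r)) (k (r) (r) (r)) (h (r) (r) (q))))


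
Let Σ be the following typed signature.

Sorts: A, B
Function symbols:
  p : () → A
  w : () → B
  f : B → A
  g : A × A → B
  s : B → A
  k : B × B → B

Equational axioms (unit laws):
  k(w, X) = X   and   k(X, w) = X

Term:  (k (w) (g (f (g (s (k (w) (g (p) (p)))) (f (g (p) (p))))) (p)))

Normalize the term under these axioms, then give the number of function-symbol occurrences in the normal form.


size = 12

1. (k (w) (g (f (g (s (k (w) (g (p) (p)))) (f (g (p) (p))))) (p)))  →  (g (f (g (s (k (w) (g (p) (p)))) (f (g (p) (p))))) (p))
2. (g (f (g (s (k (w) (g (p) (p)))) (f (g (p) (p))))) (p))  →  (g (f (g (s (g (p) (p))) (f (g (p) (p))))) (p))
normal form: (g (f (g (s (g (p) (p))) (f (g (p) (p))))) (p))


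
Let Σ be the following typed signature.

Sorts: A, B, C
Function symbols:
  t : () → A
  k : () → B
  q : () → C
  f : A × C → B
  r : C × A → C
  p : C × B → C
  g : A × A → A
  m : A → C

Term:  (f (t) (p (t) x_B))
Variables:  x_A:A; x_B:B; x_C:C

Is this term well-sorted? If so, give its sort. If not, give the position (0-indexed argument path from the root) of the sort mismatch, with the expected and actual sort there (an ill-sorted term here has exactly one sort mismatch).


  (t) : A
    (t) : A
    x_B : B
  (p (t) x_B) : ✗ arg 0 at [1, 0] has sort A, expected C

ill-sorted at position [1, 0]: expected C, got A


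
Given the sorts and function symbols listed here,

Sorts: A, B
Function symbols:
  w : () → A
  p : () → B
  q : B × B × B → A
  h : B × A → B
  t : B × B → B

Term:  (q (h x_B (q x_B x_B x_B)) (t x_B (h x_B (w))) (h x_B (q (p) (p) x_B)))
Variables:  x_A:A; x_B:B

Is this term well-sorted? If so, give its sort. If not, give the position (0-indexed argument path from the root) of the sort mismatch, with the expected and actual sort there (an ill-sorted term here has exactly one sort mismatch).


well-sorted; sort = A

    x_B : B
      x_B : B
      x_B : B
      x_B : B
    (q x_B x_B x_B) : A
  (h x_B (q x_B x_B x_B)) : B
    x_B : B
      x_B : B
      (w) : A
    (h x_B (w)) : B
  (t x_B (h x_B (w))) : B
    x_B : B
      (p) : B
      (p) : B
      x_B : B
    (q (p) (p) x_B) : A
  (h x_B (q (p) (p) x_B)) : B
(q (h x_B (q x_B x_B x_B)) (t x_B (h x_B (w))) (h x_B (q (p) (p) x_B))) : A


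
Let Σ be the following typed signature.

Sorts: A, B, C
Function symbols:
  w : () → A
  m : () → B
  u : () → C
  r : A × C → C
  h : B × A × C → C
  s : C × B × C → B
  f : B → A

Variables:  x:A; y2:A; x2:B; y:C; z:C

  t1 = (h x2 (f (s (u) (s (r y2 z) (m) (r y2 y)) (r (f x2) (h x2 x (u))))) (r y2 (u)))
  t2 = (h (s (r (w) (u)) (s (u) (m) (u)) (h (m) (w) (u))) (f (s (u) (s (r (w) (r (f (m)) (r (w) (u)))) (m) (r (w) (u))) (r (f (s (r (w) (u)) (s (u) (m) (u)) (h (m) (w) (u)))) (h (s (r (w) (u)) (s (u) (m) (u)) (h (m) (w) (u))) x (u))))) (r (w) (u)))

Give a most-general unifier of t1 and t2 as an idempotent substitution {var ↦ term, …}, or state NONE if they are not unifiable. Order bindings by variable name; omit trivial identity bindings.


{x2 ↦ (s (r (w) (u)) (s (u) (m) (u)) (h (m) (w) (u))), y ↦ (u), y2 ↦ (w), z ↦ (r (f (m)) (r (w) (u)))}


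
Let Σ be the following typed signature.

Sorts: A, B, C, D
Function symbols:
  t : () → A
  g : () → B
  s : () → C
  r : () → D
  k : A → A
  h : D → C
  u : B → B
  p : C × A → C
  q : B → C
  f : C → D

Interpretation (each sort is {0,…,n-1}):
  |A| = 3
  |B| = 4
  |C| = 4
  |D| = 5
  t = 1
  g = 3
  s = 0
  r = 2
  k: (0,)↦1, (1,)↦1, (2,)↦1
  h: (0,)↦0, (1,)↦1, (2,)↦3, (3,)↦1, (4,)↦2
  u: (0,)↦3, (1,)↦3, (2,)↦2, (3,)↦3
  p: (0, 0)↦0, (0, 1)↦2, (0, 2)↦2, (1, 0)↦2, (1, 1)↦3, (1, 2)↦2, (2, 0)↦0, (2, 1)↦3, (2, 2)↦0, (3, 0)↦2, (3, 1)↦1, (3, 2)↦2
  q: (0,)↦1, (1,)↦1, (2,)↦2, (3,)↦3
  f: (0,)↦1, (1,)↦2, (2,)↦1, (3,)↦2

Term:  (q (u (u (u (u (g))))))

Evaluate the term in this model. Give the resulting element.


  g = 3
  (u (g)) = u(3,) = 3
  (u (u (g))) = u(3,) = 3
  (u (u (u (g)))) = u(3,) = 3
  (u (u (u (u (g))))) = u(3,) = 3
  (q (u (u (u (u (g)))))) = q(3,) = 3

value = 3


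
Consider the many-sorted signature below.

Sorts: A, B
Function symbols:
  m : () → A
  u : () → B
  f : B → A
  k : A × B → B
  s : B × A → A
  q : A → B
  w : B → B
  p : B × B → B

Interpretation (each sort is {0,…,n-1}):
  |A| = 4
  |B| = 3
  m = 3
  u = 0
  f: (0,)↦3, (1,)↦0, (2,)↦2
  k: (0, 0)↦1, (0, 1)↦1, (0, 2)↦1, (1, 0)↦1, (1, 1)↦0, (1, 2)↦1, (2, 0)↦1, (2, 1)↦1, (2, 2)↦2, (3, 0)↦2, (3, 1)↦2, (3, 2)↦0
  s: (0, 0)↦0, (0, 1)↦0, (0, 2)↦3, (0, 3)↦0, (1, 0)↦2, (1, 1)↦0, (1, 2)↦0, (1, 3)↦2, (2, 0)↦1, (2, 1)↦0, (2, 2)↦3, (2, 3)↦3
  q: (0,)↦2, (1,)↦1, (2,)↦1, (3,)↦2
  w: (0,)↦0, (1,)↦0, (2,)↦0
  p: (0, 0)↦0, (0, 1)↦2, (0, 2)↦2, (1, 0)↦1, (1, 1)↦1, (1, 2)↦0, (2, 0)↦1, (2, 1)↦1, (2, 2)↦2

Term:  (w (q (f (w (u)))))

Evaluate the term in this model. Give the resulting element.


  u = 0
  (w (u)) = w(0,) = 0
  (f (w (u))) = f(0,) = 3
  (q (f (w (u)))) = q(3,) = 2
  (w (q (f (w (u))))) = w(2,) = 0

value = 0


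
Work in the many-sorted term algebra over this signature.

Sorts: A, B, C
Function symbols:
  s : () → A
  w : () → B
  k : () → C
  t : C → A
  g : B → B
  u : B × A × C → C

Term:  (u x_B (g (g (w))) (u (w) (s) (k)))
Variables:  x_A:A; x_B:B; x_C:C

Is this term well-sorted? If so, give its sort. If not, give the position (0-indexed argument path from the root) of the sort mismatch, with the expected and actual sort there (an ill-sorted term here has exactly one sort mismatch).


  x_B : B
      (w) : B
    (g (w)) : B
  (g (g (w))) : B
    (w) : B
    (s) : A
    (k) : C
  (u (w) (s) (k)) : C
(u x_B (g (g (w))) (u (w) (s) (k))) : ✗ arg 1 at [1] has sort B, expected A

ill-sorted at position [1]: expected A, got B


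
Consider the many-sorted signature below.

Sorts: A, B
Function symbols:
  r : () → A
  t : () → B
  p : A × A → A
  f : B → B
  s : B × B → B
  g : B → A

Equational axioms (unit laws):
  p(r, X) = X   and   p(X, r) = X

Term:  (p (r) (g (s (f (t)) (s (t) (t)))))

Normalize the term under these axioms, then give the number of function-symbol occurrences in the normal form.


size = 7

1. (p (r) (g (s (f (t)) (s (t) (t)))))  →  (g (s (f (t)) (s (t) (t))))
normal form: (g (s (f (t)) (s (t) (t))))


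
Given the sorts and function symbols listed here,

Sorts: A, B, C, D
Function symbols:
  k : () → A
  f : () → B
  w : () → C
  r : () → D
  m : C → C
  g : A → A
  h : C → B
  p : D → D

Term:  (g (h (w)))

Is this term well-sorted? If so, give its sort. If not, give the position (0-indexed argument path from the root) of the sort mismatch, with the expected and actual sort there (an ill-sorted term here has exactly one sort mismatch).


    (w) : C
  (h (w)) : B
(g (h (w))) : ✗ arg 0 at [0] has sort B, expected A

ill-sorted at position [0]: expected A, got B


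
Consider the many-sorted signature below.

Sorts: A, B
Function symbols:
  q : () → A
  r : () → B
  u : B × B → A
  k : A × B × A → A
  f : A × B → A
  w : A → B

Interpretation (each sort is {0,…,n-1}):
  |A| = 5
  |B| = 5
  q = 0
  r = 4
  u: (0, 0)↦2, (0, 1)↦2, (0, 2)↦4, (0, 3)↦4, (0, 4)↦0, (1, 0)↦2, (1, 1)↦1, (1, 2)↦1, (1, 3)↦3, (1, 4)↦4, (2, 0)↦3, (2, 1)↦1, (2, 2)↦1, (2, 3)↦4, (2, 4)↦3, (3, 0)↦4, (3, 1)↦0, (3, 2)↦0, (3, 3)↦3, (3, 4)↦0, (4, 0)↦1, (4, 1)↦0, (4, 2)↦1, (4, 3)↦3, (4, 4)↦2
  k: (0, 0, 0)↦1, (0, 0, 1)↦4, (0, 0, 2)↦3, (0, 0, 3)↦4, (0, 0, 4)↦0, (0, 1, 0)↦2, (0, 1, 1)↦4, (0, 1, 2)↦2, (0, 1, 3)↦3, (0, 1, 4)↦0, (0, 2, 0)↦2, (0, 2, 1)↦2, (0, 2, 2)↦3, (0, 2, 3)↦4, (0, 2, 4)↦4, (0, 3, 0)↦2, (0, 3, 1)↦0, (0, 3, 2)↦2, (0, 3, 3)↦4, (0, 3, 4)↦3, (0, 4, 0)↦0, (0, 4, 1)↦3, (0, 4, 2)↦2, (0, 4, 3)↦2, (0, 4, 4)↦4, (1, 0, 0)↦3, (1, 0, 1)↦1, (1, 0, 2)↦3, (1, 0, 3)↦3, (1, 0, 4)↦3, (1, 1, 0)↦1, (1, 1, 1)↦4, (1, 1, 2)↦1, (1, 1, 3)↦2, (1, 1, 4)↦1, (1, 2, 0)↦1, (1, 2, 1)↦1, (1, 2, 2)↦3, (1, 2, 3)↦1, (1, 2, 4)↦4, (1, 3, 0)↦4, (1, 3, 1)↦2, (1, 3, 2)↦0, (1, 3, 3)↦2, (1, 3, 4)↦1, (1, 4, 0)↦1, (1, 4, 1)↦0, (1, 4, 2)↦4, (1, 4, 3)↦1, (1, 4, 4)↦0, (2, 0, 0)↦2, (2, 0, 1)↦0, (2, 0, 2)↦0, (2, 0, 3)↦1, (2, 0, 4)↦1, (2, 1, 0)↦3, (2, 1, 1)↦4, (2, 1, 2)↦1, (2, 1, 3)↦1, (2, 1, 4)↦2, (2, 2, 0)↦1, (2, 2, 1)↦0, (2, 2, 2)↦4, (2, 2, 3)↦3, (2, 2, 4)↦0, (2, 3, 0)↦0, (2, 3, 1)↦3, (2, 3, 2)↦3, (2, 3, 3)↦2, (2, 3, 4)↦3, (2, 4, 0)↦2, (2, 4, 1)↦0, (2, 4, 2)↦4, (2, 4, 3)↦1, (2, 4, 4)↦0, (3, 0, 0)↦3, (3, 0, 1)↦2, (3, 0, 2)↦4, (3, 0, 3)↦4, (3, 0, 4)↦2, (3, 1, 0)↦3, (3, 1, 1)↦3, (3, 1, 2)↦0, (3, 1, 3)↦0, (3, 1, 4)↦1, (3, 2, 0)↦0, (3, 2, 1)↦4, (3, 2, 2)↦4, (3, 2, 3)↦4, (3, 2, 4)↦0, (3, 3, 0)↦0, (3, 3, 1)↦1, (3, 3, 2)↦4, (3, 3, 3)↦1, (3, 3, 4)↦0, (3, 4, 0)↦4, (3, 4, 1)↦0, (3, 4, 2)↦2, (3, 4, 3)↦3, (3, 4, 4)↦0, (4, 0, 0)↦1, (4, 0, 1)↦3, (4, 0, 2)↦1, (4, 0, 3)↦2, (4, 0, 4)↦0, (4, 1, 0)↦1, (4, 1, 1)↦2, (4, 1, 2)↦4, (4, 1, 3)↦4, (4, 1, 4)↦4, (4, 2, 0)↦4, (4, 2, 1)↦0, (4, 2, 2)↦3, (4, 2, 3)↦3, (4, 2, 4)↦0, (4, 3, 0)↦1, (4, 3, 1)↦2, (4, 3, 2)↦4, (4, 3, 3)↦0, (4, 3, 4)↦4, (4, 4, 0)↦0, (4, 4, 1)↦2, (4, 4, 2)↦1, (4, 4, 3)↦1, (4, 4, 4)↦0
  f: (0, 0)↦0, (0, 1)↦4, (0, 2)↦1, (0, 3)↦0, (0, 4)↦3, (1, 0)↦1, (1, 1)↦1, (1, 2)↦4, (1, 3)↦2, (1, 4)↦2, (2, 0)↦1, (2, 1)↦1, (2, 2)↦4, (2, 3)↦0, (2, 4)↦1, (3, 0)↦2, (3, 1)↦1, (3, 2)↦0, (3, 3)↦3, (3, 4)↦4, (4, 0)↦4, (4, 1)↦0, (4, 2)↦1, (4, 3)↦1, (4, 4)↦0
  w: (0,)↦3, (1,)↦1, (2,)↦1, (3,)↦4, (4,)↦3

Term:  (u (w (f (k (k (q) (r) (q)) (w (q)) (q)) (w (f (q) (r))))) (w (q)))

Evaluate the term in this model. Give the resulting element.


value = 3

  q = 0
  r = 4
  q = 0
  (k (q) (r) (q)) = k(0, 4, 0) = 0
  q = 0
  (w (q)) = w(0,) = 3
  q = 0
  (k (k (q) (r) (q)) (w (q)) (q)) = k(0, 3, 0) = 2
  q = 0
  r = 4
  (f (q) (r)) = f(0, 4) = 3
  (w (f (q) (r))) = w(3,) = 4
  (f (k (k (q) (r) (q)) (w (q)) (q)) (w (f (q) (r)))) = f(2, 4) = 1
  (w (f (k (k (q) (r) (q)) (w (q)) (q)) (w (f (q) (r))))) = w(1,) = 1
  q = 0
  (w (q)) = w(0,) = 3
  (u (w (f (k (k (q) (r) (q)) (w (q)) (q)) (w (f (q) (r))))) (w (q))) = u(1, 3) = 3


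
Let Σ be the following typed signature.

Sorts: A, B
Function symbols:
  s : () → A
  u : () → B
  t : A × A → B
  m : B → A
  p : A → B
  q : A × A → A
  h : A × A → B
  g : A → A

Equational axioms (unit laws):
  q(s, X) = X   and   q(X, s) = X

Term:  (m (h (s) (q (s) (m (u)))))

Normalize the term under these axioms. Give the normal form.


1. (m (h (s) (q (s) (m (u)))))  →  (m (h (s) (m (u))))

normal form = (m (h (s) (m (u))))


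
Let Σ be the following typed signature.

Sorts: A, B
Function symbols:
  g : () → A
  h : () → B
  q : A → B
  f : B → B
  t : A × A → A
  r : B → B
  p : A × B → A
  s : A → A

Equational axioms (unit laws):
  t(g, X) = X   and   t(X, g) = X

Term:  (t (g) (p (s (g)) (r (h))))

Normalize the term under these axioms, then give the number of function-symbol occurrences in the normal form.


1. (t (g) (p (s (g)) (r (h))))  →  (p (s (g)) (r (h)))
normal form: (p (s (g)) (r (h)))

size = 5


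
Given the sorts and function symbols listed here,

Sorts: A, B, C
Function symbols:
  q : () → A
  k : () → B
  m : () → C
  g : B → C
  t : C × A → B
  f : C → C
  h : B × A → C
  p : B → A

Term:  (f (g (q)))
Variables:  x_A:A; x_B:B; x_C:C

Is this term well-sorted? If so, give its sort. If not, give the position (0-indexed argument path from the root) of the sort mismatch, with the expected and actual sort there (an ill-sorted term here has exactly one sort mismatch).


    (q) : A
  (g (q)) : ✗ arg 0 at [0, 0] has sort A, expected B

ill-sorted at position [0, 0]: expected B, got A


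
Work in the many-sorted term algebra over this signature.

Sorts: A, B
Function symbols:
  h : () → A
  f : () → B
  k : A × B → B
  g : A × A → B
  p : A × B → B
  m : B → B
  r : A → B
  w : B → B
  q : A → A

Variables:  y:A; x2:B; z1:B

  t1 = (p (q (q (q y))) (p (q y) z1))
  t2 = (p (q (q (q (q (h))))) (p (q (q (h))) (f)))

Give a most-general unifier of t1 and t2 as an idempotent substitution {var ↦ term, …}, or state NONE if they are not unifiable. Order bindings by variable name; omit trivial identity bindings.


{y ↦ (q (h)), z1 ↦ (f)}


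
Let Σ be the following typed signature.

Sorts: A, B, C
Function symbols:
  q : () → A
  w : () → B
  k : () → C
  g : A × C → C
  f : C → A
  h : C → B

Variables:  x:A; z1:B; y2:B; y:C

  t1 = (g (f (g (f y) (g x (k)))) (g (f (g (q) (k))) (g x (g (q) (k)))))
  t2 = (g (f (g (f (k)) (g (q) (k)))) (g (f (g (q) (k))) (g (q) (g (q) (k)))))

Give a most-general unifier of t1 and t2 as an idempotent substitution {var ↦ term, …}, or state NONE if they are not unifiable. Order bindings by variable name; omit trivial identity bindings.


{x ↦ (q), y ↦ (k)}


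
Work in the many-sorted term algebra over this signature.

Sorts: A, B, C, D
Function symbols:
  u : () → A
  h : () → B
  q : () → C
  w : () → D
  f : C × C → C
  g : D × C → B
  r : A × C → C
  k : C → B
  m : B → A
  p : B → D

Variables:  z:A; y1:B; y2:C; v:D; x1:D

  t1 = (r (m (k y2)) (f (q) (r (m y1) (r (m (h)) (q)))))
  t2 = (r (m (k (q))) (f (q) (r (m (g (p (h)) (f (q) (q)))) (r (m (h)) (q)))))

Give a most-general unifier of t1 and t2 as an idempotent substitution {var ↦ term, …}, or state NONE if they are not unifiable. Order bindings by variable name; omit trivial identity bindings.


{y1 ↦ (g (p (h)) (f (q) (q))), y2 ↦ (q)}


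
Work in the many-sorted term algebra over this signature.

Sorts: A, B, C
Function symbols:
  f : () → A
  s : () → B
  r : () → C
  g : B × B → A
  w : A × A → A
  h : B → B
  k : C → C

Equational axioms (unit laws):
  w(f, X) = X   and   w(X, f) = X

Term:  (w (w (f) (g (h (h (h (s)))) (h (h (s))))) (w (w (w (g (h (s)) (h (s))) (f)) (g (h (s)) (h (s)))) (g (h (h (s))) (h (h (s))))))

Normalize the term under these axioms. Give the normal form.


1. (w (w (f) (g (h (h (h (s)))) (h (h (s))))) (w (w (w (g (h (s)) (h (s))) (f)) (g (h (s)) (h (s)))) (g (h (h (s))) (h (h (s))))))  →  (w (g (h (h (h (s)))) (h (h (s)))) (w (w (w (g (h (s)) (h (s))) (f)) (g (h (s)) (h (s)))) (g (h (h (s))) (h (h (s))))))
2. (w (g (h (h (h (s)))) (h (h (s)))) (w (w (w (g (h (s)) (h (s))) (f)) (g (h (s)) (h (s)))) (g (h (h (s))) (h (h (s))))))  →  (w (g (h (h (h (s)))) (h (h (s)))) (w (w (g (h (s)) (h (s))) (g (h (s)) (h (s)))) (g (h (h (s))) (h (h (s))))))

normal form = (w (g (h (h (h (s)))) (h (h (s)))) (w (w (g (h (s)) (h (s))) (g (h (s)) (h (s)))) (g (h (h (s))) (h (h (s))))))


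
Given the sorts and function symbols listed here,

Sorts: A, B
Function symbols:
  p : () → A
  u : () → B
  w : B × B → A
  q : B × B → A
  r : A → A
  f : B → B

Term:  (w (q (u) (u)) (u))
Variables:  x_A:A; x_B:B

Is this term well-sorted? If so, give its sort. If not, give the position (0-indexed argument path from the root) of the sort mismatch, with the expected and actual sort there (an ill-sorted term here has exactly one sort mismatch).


    (u) : B
    (u) : B
  (q (u) (u)) : A
  (u) : B
(w (q (u) (u)) (u)) : ✗ arg 0 at [0] has sort A, expected B

ill-sorted at position [0]: expected B, got A


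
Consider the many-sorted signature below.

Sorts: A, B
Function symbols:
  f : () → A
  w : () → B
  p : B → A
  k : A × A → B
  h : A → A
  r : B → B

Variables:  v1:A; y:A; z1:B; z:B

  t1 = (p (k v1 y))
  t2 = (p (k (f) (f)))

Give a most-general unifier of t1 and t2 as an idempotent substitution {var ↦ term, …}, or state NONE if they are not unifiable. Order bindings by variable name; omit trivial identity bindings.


{v1 ↦ (f), y ↦ (f)}


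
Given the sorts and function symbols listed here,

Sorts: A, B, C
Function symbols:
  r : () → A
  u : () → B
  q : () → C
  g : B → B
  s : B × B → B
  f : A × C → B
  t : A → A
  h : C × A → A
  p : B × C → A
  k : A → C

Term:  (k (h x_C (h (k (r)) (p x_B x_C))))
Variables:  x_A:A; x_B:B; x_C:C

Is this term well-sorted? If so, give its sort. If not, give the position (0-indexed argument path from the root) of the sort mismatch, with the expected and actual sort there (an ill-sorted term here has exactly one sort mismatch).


    x_C : C
        (r) : A
      (k (r)) : C
        x_B : B
        x_C : C
      (p x_B x_C) : A
    (h (k (r)) (p x_B x_C)) : A
  (h x_C (h (k (r)) (p x_B x_C))) : A
(k (h x_C (h (k (r)) (p x_B x_C)))) : C

well-sorted; sort = C


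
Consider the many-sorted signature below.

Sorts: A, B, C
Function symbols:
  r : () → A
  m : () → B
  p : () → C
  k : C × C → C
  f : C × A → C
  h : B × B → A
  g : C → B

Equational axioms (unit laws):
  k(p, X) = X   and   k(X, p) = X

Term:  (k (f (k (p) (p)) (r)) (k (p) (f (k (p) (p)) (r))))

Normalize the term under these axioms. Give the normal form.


normal form = (k (f (p) (r)) (f (p) (r)))

1. (k (f (k (p) (p)) (r)) (k (p) (f (k (p) (p)) (r))))  →  (k (f (p) (r)) (k (p) (f (k (p) (p)) (r))))
2. (k (f (p) (r)) (k (p) (f (k (p) (p)) (r))))  →  (k (f (p) (r)) (f (k (p) (p)) (r)))
3. (k (f (p) (r)) (f (k (p) (p)) (r)))  →  (k (f (p) (r)) (f (p) (r)))


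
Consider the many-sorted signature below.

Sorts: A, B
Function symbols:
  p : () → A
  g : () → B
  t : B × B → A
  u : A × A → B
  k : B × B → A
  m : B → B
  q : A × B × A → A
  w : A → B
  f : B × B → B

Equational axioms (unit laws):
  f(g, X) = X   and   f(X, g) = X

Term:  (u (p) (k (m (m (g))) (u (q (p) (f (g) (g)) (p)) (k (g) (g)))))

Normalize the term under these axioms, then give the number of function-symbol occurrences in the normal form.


size = 14

1. (u (p) (k (m (m (g))) (u (q (p) (f (g) (g)) (p)) (k (g) (g)))))  →  (u (p) (k (m (m (g))) (u (q (p) (g) (p)) (k (g) (g)))))
normal form: (u (p) (k (m (m (g))) (u (q (p) (g) (p)) (k (g) (g)))))


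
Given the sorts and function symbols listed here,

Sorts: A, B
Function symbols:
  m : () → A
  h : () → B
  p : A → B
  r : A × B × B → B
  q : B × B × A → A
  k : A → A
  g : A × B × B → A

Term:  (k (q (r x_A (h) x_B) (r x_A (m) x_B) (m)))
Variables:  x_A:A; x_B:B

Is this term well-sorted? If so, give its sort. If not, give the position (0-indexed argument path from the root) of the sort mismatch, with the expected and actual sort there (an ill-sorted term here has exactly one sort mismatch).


ill-sorted at position [0, 1, 1]: expected B, got A

      x_A : A
      (h) : B
      x_B : B
    (r x_A (h) x_B) : B
      x_A : A
      (m) : A
      x_B : B
    (r x_A (m) x_B) : ✗ arg 1 at [0, 1, 1] has sort A, expected B
    (m) : A


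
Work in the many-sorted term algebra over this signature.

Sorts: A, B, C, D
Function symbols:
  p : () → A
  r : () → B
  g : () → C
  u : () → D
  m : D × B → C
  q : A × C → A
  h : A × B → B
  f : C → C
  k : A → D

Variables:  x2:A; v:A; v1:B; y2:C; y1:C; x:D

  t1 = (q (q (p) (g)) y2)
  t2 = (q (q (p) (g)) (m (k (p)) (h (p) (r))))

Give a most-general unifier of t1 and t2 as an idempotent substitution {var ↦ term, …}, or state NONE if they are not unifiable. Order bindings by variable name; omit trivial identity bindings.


{y2 ↦ (m (k (p)) (h (p) (r)))}


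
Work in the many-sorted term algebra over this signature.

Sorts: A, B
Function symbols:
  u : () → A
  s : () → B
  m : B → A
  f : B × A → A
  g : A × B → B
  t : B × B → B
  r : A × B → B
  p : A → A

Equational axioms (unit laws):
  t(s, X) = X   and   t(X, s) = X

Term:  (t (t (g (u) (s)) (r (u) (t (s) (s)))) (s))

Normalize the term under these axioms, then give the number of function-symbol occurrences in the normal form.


size = 7

1. (t (t (g (u) (s)) (r (u) (t (s) (s)))) (s))  →  (t (g (u) (s)) (r (u) (t (s) (s))))
2. (t (g (u) (s)) (r (u) (t (s) (s))))  →  (t (g (u) (s)) (r (u) (s)))
normal form: (t (g (u) (s)) (r (u) (s)))


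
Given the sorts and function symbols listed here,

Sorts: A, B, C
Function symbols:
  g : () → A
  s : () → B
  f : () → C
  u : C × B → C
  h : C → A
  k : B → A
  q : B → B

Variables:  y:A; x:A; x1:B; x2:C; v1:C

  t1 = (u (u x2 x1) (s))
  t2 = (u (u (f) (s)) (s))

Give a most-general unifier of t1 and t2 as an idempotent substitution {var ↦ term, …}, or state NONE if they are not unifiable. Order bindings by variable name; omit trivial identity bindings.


{x1 ↦ (s), x2 ↦ (f)}


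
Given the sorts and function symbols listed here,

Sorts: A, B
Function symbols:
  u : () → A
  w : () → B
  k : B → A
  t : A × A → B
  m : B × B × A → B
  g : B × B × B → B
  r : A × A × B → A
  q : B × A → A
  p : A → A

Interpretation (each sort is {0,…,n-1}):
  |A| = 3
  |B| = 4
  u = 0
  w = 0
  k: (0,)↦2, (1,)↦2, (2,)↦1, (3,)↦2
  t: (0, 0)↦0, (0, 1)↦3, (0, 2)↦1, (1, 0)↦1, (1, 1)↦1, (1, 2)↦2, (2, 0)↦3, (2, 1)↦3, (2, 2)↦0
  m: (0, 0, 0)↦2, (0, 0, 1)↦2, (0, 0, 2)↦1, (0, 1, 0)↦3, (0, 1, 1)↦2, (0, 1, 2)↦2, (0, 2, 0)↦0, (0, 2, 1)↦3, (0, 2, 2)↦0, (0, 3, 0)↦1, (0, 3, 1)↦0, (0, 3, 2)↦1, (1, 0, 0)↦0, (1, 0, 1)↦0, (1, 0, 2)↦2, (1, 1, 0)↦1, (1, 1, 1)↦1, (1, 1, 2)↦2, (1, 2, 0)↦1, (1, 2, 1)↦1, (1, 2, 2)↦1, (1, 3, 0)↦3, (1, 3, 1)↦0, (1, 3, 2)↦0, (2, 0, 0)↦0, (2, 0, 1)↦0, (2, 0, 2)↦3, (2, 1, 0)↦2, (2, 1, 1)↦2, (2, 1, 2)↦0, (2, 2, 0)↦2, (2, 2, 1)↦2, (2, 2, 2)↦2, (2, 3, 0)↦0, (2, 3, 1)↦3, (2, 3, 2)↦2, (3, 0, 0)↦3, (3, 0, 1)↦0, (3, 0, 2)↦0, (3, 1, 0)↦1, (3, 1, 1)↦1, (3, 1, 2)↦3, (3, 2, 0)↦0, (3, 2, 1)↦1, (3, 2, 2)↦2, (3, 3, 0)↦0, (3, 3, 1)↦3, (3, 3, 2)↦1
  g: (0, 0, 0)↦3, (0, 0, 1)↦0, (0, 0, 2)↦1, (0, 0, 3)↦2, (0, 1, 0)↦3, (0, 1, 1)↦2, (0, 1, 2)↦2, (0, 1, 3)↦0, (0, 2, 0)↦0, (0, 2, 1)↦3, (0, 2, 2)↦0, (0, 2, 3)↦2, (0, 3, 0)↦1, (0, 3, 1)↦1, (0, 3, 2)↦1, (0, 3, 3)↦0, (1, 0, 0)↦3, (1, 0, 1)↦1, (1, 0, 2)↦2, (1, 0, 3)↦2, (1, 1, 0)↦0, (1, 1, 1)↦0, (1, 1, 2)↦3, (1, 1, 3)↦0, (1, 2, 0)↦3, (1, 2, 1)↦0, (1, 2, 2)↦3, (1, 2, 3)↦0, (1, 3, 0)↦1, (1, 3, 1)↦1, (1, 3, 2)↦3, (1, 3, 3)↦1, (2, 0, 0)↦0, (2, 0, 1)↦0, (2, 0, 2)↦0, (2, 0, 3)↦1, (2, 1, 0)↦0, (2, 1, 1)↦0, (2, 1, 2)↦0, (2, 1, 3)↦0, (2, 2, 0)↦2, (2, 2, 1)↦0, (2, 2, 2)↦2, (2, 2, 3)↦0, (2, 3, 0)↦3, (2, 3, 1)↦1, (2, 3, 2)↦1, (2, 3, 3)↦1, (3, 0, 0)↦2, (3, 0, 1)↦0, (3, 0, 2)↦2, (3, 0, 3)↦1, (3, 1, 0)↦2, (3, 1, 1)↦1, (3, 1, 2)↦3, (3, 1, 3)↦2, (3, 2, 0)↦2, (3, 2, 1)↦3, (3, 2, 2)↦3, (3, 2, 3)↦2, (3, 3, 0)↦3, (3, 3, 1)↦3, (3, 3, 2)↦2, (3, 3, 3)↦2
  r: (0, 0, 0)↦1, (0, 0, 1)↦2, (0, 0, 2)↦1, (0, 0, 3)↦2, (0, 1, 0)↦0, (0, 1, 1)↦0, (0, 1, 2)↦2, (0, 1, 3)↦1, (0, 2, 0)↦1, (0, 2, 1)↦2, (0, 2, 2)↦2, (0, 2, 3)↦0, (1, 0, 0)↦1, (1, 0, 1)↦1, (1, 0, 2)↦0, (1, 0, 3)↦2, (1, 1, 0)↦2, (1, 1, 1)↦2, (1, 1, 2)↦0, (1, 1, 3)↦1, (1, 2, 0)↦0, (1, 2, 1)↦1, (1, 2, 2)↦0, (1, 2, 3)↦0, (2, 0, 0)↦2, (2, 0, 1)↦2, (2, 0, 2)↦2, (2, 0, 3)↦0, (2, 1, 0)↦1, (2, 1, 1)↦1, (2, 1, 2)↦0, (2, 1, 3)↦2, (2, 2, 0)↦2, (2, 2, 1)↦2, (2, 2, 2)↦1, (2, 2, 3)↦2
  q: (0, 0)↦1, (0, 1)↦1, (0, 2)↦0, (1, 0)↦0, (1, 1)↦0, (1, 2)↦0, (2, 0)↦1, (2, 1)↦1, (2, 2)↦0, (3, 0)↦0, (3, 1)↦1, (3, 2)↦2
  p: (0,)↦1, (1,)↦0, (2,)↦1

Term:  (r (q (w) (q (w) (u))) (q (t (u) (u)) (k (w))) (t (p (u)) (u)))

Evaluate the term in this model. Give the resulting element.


  w = 0
  w = 0
  u = 0
  (q (w) (u)) = q(0, 0) = 1
  (q (w) (q (w) (u))) = q(0, 1) = 1
  u = 0
  u = 0
  (t (u) (u)) = t(0, 0) = 0
  w = 0
  (k (w)) = k(0,) = 2
  (q (t (u) (u)) (k (w))) = q(0, 2) = 0
  u = 0
  (p (u)) = p(0,) = 1
  u = 0
  (t (p (u)) (u)) = t(1, 0) = 1
  (r (q (w) (q (w) (u))) (q (t (u) (u)) (k (w))) (t (p (u)) (u))) = r(1, 0, 1) = 1

value = 1


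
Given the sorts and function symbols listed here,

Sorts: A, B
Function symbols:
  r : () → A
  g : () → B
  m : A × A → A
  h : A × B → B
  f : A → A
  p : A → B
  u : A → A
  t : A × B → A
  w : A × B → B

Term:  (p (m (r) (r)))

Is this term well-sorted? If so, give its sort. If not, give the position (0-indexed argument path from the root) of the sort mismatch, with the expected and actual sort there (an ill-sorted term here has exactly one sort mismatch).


    (r) : A
    (r) : A
  (m (r) (r)) : A
(p (m (r) (r))) : B

well-sorted; sort = B


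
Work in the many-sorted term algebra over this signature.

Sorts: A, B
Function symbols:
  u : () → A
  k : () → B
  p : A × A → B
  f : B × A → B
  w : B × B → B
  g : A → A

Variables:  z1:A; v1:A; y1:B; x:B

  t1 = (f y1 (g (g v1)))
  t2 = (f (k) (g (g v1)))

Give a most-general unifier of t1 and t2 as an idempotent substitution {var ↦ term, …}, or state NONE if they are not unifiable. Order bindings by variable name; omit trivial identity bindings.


{y1 ↦ (k)}


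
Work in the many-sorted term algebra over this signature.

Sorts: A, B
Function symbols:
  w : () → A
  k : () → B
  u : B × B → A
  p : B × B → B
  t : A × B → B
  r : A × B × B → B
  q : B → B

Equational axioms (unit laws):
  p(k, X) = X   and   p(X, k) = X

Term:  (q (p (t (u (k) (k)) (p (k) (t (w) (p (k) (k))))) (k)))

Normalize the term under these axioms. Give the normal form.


normal form = (q (t (u (k) (k)) (t (w) (k))))

1. (q (p (t (u (k) (k)) (p (k) (t (w) (p (k) (k))))) (k)))  →  (q (t (u (k) (k)) (p (k) (t (w) (p (k) (k))))))
2. (q (t (u (k) (k)) (p (k) (t (w) (p (k) (k))))))  →  (q (t (u (k) (k)) (t (w) (p (k) (k)))))
3. (q (t (u (k) (k)) (t (w) (p (k) (k)))))  →  (q (t (u (k) (k)) (t (w) (k))))


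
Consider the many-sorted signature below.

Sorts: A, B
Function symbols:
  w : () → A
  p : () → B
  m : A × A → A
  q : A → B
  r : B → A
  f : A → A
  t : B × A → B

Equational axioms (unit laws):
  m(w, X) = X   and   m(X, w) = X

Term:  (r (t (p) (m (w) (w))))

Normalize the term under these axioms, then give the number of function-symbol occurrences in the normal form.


1. (r (t (p) (m (w) (w))))  →  (r (t (p) (w)))
normal form: (r (t (p) (w)))

size = 4


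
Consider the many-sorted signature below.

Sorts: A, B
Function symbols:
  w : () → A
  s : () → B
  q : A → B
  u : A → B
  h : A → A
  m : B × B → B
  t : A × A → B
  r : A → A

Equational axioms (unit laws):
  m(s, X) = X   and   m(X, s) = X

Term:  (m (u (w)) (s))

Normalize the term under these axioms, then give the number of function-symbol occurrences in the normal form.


size = 2

1. (m (u (w)) (s))  →  (u (w))
normal form: (u (w))
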